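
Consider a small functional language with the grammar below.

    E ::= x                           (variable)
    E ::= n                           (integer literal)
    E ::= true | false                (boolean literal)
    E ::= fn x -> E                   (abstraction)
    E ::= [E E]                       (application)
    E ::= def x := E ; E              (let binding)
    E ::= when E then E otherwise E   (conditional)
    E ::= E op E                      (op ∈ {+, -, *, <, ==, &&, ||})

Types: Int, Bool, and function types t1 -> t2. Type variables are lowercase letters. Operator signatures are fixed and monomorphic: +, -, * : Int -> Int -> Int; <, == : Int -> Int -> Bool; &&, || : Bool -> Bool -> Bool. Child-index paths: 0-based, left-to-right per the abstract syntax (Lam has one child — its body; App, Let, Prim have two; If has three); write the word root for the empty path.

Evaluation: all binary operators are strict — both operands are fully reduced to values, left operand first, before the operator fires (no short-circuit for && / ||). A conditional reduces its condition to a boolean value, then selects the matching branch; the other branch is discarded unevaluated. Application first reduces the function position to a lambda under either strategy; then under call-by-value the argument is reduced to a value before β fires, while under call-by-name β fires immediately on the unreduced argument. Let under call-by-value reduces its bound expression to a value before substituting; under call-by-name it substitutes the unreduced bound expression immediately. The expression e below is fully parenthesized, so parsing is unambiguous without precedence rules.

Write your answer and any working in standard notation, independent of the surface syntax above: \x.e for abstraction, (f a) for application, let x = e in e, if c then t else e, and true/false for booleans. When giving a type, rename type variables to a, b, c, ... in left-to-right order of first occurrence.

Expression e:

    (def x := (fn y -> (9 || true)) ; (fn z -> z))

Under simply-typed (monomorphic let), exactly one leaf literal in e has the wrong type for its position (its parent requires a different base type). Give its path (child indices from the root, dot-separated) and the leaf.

Trace:
  unify Int ~ Bool
  FAIL: mismatch Int ~ Bool

Answer: 0.0.0 : 9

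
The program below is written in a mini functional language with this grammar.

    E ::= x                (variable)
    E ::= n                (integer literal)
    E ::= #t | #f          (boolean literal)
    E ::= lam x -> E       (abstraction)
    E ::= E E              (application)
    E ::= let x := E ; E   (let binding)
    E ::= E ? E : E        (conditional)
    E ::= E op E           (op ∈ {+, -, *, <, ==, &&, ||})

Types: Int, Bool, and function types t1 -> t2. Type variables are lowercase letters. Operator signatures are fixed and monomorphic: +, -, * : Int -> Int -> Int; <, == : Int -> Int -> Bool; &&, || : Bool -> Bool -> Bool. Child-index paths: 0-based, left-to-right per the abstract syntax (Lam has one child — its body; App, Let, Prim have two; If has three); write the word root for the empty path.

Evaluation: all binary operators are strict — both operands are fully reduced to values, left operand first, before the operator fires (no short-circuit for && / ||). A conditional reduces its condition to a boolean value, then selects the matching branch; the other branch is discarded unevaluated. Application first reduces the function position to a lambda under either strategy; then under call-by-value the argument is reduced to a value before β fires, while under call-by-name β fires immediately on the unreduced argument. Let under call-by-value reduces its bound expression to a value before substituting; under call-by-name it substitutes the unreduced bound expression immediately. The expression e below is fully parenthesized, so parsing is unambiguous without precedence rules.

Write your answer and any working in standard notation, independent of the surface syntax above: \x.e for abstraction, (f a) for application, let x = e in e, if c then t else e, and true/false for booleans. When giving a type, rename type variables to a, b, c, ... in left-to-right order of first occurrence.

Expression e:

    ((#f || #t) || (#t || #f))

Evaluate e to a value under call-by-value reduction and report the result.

Answer: true

Derivation:
step 0: ((false || true) || (true || false))
step 1: [delta@0] (true || (true || false))
step 2: [delta@1] (true || true)
step 3: [delta@root] true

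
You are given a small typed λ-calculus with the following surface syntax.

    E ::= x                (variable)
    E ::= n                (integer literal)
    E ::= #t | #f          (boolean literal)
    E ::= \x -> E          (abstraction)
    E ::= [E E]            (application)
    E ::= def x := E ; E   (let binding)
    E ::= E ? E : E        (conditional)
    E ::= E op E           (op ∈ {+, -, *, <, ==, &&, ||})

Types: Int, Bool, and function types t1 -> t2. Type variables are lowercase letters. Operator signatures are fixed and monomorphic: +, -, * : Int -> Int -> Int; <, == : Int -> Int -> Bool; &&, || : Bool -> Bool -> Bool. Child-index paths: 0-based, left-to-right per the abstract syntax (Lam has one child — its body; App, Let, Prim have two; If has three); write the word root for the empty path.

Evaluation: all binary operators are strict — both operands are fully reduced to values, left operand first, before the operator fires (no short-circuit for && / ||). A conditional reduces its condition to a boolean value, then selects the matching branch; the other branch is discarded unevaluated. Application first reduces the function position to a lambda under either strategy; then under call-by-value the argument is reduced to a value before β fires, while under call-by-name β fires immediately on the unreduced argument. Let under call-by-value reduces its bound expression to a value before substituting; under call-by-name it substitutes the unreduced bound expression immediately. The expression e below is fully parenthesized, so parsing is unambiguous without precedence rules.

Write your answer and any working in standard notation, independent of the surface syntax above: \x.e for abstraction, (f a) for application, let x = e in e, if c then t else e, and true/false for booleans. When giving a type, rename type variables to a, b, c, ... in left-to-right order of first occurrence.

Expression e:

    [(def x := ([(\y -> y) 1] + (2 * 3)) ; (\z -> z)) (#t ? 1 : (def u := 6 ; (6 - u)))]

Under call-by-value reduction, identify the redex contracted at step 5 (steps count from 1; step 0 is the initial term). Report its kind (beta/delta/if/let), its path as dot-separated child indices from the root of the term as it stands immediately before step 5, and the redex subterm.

Answer: if at 1 : (if true then 1 else (let u = 6 in (6 - u)))

Trace:
step 0: ((let x = (((\y.y) 1) + (2 * 3)) in (\z.z)) (if true then 1 else (let u = 6 in (6 - u))))
step 1: [beta@0.0.0] ((let x = (1 + (2 * 3)) in (\z.z)) (if true then 1 else (let u = 6 in (6 - u))))
step 2: [delta@0.0.1] ((let x = (1 + 6) in (\z.z)) (if true then 1 else (let u = 6 in (6 - u))))
step 3: [delta@0.0] ((let x = 7 in (\z.z)) (if true then 1 else (let u = 6 in (6 - u))))
step 4: [let@0] ((\z.z) (if true then 1 else (let u = 6 in (6 - u))))
step 5: [if@1] ((\z.z) 1)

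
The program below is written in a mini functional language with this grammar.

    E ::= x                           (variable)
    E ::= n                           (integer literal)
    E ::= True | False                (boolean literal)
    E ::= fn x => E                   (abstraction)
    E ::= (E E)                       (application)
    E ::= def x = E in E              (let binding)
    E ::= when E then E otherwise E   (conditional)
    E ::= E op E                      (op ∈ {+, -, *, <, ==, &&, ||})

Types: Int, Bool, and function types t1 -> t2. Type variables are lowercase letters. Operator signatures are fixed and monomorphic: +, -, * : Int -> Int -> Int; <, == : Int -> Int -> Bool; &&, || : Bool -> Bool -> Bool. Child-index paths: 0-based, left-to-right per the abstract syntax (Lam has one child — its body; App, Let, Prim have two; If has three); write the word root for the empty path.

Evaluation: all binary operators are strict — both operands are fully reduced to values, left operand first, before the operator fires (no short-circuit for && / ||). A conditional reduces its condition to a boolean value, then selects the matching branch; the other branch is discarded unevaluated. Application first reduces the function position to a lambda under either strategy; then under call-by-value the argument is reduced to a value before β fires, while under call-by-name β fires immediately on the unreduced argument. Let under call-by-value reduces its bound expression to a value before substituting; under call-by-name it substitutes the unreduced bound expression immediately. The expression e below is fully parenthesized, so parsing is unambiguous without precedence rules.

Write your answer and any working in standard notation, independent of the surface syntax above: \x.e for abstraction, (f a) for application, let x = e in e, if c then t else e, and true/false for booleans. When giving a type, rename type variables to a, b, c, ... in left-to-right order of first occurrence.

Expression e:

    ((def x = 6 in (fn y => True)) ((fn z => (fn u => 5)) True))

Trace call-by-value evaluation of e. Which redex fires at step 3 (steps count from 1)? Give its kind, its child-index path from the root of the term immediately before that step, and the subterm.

Trace:
step 0: ((let x = 6 in (\y.true)) ((\z.(\u.5)) true))
step 1: [let@0] ((\y.true) ((\z.(\u.5)) true))
step 2: [beta@1] ((\y.true) (\u.5))
step 3: [beta@root] true

Answer: beta at root : ((\y.true) (\u.5))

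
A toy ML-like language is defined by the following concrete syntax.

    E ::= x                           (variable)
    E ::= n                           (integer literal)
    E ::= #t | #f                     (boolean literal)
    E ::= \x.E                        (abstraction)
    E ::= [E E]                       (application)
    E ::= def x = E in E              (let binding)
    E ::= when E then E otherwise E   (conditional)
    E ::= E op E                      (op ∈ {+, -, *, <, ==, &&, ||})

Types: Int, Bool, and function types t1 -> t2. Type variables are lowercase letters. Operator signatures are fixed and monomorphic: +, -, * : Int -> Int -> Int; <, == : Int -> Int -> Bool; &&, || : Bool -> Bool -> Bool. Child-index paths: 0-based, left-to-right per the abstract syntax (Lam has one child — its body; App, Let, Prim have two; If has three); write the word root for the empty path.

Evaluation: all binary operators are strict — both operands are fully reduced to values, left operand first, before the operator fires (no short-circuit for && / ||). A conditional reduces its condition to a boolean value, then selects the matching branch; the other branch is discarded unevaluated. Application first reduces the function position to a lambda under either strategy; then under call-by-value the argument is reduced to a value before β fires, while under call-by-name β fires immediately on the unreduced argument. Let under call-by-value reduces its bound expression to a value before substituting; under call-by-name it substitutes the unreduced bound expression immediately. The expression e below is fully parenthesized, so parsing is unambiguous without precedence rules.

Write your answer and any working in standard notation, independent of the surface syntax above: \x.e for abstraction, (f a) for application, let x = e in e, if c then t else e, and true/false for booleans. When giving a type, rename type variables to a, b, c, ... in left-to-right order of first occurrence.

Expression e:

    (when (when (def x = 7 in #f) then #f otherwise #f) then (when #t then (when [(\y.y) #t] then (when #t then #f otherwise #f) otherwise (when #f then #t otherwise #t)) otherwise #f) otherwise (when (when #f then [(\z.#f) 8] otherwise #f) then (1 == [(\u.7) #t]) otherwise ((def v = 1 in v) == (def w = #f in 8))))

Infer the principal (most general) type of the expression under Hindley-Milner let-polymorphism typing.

Derivation:
let x : Int
  unify Bool ~ Bool
  unify Bool ~ Bool
  unify Bool ~ Bool
  unify Bool ~ Bool
y : a
\y._ : a -> a
  unify a -> a ~ Bool -> b
  unify a ~ Bool
  unify Bool ~ b
_ _ : Bool
  unify Bool ~ Bool
  unify Bool ~ Bool
  unify Bool ~ Bool
  unify Bool ~ Bool
  unify Bool ~ Bool
  unify Bool ~ Bool
  unify Bool ~ Bool
  unify Bool ~ Bool
\z._ : c -> Bool
  unify c -> Bool ~ Int -> d
  unify c ~ Int
  unify Bool ~ d
_ _ : Bool
  unify Bool ~ Bool
  unify Bool ~ Bool
  unify Int ~ Int
\u._ : e -> Int
  unify e -> Int ~ Bool -> f
  unify e ~ Bool
  unify Int ~ f
_ _ : Int
  unify Int ~ Int
let v : Int
v : Int
  unify Int ~ Int
let w : Bool
  unify Int ~ Int
  unify Bool ~ Bool
  unify Bool ~ Bool

Answer: Bool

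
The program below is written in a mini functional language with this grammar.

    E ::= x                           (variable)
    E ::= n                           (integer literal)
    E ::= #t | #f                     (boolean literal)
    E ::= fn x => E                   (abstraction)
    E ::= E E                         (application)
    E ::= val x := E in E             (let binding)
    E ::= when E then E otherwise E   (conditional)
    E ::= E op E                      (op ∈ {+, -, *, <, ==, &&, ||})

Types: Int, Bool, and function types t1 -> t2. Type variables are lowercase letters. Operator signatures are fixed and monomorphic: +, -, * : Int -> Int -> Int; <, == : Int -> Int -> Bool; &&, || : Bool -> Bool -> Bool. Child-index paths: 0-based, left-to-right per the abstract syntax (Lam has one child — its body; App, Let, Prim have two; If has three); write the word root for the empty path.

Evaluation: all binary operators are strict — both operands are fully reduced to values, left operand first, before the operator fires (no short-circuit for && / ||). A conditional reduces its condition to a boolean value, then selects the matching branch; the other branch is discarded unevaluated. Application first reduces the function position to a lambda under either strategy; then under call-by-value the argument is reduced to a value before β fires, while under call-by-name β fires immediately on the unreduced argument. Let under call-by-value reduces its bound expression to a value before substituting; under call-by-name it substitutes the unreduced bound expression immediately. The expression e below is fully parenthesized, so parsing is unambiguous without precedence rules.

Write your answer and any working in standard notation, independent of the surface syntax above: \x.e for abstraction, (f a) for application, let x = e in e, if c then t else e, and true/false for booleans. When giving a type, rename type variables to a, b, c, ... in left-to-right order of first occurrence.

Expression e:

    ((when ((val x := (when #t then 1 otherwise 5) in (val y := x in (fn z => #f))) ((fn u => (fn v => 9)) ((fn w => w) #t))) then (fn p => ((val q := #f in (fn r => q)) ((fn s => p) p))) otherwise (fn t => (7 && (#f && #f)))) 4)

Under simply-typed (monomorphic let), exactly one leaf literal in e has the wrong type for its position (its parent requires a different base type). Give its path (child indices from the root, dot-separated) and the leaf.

Answer: 0.2.0.0 : 7

Derivation:
  unify Bool ~ Bool
  unify Int ~ Int
let x : Int
x : Int
let y : Int
\z._ : a -> Bool
\v._ : c -> Int
\u._ : b -> c -> Int
w : d
\w._ : d -> d
  unify d -> d ~ Bool -> e
  unify d ~ Bool
  unify Bool ~ e
_ _ : Bool
  unify b -> c -> Int ~ Bool -> f
  unify b ~ Bool
  unify c -> Int ~ f
_ _ : c -> Int
  unify a -> Bool ~ (c -> Int) -> g
  unify a ~ c -> Int
  unify Bool ~ g
_ _ : Bool
  unify Bool ~ Bool
let q : Bool
q : Bool
\r._ : i -> Bool
p : h
\s._ : j -> h
p : h
  unify j -> h ~ h -> k
  unify j ~ h
  unify h ~ k
_ _ : k
  unify i -> Bool ~ k -> l
  unify i ~ k
  unify Bool ~ l
_ _ : Bool
\p._ : k -> Bool
  unify Int ~ Bool
  FAIL: mismatch Int ~ Bool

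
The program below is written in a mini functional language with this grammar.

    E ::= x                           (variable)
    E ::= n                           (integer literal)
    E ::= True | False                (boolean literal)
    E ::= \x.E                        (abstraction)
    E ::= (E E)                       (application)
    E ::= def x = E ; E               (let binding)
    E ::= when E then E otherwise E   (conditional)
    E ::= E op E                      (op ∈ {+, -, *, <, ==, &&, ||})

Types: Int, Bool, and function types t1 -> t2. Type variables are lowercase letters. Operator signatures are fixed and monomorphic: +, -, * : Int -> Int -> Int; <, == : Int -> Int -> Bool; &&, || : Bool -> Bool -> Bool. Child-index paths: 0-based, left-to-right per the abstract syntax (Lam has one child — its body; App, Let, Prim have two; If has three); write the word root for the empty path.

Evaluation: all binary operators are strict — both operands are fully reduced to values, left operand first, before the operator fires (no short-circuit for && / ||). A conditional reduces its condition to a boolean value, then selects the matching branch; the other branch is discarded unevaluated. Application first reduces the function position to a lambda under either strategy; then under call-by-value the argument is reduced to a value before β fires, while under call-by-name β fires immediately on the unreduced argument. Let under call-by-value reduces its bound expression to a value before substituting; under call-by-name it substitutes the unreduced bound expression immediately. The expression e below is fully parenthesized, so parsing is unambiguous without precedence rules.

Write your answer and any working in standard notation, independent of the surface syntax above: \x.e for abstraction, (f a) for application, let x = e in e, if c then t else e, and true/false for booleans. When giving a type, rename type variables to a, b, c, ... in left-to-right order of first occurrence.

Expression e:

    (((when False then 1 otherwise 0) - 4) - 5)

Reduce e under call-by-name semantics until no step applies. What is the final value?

Derivation:
step 0: (((if false then 1 else 0) - 4) - 5)
step 1: [if@0.0] ((0 - 4) - 5)
step 2: [delta@0] (-4 - 5)
step 3: [delta@root] -9

Answer: -9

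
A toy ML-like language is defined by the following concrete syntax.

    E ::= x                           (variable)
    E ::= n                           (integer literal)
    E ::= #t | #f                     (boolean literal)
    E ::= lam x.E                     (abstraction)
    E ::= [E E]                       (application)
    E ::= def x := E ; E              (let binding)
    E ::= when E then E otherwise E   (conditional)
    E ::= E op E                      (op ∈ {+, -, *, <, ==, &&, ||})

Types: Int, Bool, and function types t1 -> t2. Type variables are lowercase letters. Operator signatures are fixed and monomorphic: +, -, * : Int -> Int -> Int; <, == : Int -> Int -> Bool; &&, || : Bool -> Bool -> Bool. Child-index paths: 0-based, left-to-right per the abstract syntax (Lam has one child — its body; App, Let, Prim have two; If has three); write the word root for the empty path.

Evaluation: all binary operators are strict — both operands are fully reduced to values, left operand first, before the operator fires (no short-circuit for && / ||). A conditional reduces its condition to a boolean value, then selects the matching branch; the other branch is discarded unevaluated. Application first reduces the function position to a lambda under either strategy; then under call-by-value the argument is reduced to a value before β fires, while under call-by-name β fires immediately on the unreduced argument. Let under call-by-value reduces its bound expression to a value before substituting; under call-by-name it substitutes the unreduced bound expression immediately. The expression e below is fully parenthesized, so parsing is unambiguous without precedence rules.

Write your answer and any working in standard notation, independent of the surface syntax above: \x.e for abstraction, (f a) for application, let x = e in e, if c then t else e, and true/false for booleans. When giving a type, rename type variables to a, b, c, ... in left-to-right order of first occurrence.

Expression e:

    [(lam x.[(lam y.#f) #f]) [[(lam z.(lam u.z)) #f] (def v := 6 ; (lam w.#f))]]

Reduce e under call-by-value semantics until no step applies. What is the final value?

Trace:
step 0: ((\x.((\y.false) false)) (((\z.(\u.z)) false) (let v = 6 in (\w.false))))
step 1: [beta@1.0] ((\x.((\y.false) false)) ((\u.false) (let v = 6 in (\w.false))))
step 2: [let@1.1] ((\x.((\y.false) false)) ((\u.false) (\w.false)))
step 3: [beta@1] ((\x.((\y.false) false)) false)
step 4: [beta@root] ((\y.false) false)
step 5: [beta@root] false

Answer: false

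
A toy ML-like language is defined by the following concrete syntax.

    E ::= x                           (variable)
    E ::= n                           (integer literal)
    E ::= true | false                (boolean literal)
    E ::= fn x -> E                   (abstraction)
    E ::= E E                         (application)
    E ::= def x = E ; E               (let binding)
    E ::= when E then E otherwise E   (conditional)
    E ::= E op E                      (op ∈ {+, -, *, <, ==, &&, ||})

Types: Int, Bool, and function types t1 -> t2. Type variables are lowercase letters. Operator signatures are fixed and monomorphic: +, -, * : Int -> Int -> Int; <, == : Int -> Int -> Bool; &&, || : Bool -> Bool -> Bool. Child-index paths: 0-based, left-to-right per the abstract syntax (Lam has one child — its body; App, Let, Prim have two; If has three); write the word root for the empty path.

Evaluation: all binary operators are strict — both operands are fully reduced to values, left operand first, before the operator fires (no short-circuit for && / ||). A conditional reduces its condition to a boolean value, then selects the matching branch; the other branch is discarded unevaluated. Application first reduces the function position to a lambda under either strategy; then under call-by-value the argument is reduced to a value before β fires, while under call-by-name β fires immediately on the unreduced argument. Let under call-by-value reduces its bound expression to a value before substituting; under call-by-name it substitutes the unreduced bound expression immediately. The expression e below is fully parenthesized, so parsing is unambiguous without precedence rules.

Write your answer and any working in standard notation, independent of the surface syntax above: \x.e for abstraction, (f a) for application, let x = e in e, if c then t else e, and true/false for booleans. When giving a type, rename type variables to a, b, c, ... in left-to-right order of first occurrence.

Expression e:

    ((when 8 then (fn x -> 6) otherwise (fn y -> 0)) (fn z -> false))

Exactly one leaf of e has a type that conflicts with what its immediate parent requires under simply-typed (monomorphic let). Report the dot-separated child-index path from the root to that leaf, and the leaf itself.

Answer: 0.0 : 8

Working:
  unify Int ~ Bool
  FAIL: mismatch Int ~ Bool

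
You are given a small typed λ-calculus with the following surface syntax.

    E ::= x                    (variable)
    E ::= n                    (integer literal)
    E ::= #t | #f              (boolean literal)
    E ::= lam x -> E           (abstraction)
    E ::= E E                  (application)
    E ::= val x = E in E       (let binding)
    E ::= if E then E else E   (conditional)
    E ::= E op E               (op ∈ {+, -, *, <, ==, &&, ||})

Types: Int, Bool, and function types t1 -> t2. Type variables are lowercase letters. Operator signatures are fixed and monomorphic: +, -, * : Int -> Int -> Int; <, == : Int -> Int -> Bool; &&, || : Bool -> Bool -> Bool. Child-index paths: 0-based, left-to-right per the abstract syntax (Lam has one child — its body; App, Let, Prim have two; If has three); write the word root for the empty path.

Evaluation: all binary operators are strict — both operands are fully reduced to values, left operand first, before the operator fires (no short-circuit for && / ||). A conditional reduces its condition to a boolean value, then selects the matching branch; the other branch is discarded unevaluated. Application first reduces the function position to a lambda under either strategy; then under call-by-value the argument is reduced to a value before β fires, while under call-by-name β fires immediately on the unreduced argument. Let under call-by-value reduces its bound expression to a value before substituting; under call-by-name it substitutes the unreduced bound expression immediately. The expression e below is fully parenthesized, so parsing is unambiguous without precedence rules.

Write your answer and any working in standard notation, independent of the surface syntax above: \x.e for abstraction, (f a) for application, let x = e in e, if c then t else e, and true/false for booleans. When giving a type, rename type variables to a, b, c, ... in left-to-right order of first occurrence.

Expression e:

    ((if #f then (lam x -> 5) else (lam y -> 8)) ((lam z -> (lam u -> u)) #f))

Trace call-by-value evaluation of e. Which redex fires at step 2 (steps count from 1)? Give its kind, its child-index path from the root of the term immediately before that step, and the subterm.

Answer: beta at 1 : ((\z.(\u.u)) false)

Working:
step 0: ((if false then (\x.5) else (\y.8)) ((\z.(\u.u)) false))
step 1: [if@0] ((\y.8) ((\z.(\u.u)) false))
step 2: [beta@1] ((\y.8) (\u.u))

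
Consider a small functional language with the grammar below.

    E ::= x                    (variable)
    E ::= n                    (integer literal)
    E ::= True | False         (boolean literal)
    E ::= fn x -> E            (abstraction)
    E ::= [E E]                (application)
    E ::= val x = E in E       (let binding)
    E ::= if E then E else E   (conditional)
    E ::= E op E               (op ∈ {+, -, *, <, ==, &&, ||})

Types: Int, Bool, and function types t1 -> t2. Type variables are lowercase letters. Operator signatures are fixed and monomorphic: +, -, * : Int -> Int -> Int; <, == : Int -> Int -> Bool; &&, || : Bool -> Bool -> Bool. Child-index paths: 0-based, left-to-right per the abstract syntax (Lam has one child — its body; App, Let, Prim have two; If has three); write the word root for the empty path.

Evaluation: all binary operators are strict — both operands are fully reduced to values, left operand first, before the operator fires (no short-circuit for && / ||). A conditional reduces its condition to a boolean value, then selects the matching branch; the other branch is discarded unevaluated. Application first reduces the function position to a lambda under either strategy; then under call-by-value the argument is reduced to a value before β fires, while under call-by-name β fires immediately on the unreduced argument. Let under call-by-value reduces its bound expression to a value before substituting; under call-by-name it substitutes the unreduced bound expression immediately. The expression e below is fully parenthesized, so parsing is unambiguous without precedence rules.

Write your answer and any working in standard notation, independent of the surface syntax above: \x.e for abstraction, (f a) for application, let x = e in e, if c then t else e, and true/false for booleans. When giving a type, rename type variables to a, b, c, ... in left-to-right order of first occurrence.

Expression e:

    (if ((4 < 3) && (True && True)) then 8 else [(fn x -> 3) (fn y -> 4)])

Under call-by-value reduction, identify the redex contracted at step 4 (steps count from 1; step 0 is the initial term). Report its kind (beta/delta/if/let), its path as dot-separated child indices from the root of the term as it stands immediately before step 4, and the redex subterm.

Answer: if at root : (if false then 8 else ((\x.3) (\y.4)))

Working:
step 0: (if ((4 < 3) && (true && true)) then 8 else ((\x.3) (\y.4)))
step 1: [delta@0.0] (if (false && (true && true)) then 8 else ((\x.3) (\y.4)))
step 2: [delta@0.1] (if (false && true) then 8 else ((\x.3) (\y.4)))
step 3: [delta@0] (if false then 8 else ((\x.3) (\y.4)))
step 4: [if@root] ((\x.3) (\y.4))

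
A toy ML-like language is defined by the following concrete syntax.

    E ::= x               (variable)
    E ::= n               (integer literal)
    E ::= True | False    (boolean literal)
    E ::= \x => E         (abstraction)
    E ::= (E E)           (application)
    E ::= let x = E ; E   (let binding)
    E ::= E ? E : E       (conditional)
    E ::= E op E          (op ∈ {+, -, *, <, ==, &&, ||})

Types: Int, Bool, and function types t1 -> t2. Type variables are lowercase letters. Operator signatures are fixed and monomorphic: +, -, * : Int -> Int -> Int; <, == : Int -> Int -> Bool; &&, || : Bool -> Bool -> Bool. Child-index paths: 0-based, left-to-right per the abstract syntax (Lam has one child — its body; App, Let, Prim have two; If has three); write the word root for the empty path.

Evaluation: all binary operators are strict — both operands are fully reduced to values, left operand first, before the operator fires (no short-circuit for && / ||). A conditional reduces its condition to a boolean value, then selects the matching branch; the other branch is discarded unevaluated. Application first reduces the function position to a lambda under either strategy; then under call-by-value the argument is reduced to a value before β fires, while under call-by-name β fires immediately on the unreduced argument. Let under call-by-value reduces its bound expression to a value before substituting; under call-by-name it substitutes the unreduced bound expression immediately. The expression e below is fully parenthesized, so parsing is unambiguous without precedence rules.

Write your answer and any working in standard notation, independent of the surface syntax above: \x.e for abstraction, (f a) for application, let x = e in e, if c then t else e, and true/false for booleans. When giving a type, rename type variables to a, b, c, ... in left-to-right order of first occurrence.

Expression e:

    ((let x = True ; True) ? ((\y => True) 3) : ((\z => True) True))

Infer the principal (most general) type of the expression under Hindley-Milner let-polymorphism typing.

Answer: Bool

Working:
let x : Bool
  unify Bool ~ Bool
\y._ : a -> Bool
  unify a -> Bool ~ Int -> b
  unify a ~ Int
  unify Bool ~ b
_ _ : Bool
\z._ : c -> Bool
  unify c -> Bool ~ Bool -> d
  unify c ~ Bool
  unify Bool ~ d
_ _ : Bool
  unify Bool ~ Bool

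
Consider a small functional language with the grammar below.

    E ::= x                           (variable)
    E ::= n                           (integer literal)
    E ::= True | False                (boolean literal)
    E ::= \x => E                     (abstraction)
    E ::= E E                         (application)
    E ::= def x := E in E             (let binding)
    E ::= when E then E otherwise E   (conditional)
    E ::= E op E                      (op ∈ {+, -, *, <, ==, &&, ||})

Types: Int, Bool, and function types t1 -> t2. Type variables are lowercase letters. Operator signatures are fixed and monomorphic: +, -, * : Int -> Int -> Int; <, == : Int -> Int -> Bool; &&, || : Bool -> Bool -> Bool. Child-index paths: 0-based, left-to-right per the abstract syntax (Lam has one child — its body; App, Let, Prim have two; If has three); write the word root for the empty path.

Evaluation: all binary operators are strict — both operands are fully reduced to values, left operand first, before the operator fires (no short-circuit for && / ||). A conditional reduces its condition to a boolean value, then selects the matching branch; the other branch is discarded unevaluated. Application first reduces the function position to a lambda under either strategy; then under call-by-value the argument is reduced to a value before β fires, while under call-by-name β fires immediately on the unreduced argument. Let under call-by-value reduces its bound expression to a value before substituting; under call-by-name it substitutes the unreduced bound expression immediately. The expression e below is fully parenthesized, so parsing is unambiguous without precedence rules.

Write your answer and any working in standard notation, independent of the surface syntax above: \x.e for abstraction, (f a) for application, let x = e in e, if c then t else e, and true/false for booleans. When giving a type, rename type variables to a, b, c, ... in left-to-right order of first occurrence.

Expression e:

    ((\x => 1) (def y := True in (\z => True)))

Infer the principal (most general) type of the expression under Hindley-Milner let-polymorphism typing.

Answer: Int

Derivation:
\x._ : a -> Int
let y : Bool
\z._ : b -> Bool
  unify a -> Int ~ (b -> Bool) -> c
  unify a ~ b -> Bool
  unify Int ~ c
_ _ : Int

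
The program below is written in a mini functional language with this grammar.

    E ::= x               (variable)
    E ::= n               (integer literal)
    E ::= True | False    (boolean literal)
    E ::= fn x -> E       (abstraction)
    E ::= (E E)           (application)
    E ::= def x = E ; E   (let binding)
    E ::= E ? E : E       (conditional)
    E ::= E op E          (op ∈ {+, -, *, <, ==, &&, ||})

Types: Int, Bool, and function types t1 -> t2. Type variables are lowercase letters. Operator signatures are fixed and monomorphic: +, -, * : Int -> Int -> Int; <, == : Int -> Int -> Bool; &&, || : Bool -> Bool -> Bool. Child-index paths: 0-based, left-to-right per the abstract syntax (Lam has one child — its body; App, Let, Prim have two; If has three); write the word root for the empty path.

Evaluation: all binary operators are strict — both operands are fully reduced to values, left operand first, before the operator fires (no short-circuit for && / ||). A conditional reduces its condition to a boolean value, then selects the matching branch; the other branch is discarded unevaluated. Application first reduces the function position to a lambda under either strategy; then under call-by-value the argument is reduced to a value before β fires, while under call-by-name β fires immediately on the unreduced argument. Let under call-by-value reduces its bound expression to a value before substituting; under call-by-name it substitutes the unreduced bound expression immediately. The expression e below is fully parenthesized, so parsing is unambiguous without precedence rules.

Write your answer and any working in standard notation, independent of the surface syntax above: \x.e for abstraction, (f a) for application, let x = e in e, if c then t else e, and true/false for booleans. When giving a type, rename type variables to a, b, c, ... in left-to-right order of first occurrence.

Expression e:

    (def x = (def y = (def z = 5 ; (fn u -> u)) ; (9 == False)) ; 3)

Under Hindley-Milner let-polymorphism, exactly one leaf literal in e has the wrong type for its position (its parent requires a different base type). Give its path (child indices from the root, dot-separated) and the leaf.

Derivation:
let z : Int
u : a
\u._ : a -> a
let y : forall. a -> a
  unify Int ~ Int
  unify Bool ~ Int
  FAIL: mismatch Bool ~ Int

Answer: 0.1.1 : false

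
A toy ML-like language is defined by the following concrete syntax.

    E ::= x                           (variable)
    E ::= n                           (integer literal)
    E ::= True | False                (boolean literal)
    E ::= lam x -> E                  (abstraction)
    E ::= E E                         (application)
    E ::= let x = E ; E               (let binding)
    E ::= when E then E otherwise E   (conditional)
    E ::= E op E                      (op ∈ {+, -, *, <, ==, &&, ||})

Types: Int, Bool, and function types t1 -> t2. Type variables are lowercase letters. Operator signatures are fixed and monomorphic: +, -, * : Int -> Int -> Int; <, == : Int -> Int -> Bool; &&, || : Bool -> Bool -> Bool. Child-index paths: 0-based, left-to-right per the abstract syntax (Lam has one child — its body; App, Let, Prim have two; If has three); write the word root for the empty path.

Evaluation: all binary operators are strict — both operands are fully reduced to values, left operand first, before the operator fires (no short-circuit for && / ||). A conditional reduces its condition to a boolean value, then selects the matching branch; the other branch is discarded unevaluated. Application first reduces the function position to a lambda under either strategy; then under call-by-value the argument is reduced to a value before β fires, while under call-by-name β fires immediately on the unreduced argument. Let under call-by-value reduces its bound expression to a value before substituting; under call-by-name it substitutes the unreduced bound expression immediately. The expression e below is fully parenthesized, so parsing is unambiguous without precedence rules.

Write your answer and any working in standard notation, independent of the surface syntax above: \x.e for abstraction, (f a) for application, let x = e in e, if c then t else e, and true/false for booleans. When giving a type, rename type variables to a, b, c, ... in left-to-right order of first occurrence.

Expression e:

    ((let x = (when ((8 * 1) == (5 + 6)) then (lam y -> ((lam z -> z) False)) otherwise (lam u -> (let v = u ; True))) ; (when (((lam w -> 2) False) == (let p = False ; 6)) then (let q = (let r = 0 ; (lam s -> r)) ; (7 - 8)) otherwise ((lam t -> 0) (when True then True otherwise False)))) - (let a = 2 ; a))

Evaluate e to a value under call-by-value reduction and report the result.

Trace:
step 0: ((let x = (if ((8 * 1) == (5 + 6)) then (\y.((\z.z) false)) else (\u.(let v = u in true))) in (if (((\w.2) false) == (let p = false in 6)) then (let q = (let r = 0 in (\s.r)) in (7 - 8)) else ((\t.0) (if true then true else false)))) - (let a = 2 in a))
step 1: [delta@0.0.0.0] ((let x = (if (8 == (5 + 6)) then (\y.((\z.z) false)) else (\u.(let v = u in true))) in (if (((\w.2) false) == (let p = false in 6)) then (let q = (let r = 0 in (\s.r)) in (7 - 8)) else ((\t.0) (if true then true else false)))) - (let a = 2 in a))
step 2: [delta@0.0.0.1] ((let x = (if (8 == 11) then (\y.((\z.z) false)) else (\u.(let v = u in true))) in (if (((\w.2) false) == (let p = false in 6)) then (let q = (let r = 0 in (\s.r)) in (7 - 8)) else ((\t.0) (if true then true else false)))) - (let a = 2 in a))
step 3: [delta@0.0.0] ((let x = (if false then (\y.((\z.z) false)) else (\u.(let v = u in true))) in (if (((\w.2) false) == (let p = false in 6)) then (let q = (let r = 0 in (\s.r)) in (7 - 8)) else ((\t.0) (if true then true else false)))) - (let a = 2 in a))
step 4: [if@0.0] ((let x = (\u.(let v = u in true)) in (if (((\w.2) false) == (let p = false in 6)) then (let q = (let r = 0 in (\s.r)) in (7 - 8)) else ((\t.0) (if true then true else false)))) - (let a = 2 in a))
step 5: [let@0] ((if (((\w.2) false) == (let p = false in 6)) then (let q = (let r = 0 in (\s.r)) in (7 - 8)) else ((\t.0) (if true then true else false))) - (let a = 2 in a))
step 6: [beta@0.0.0] ((if (2 == (let p = false in 6)) then (let q = (let r = 0 in (\s.r)) in (7 - 8)) else ((\t.0) (if true then true else false))) - (let a = 2 in a))
step 7: [let@0.0.1] ((if (2 == 6) then (let q = (let r = 0 in (\s.r)) in (7 - 8)) else ((\t.0) (if true then true else false))) - (let a = 2 in a))
step 8: [delta@0.0] ((if false then (let q = (let r = 0 in (\s.r)) in (7 - 8)) else ((\t.0) (if true then true else false))) - (let a = 2 in a))
step 9: [if@0] (((\t.0) (if true then true else false)) - (let a = 2 in a))
step 10: [if@0.1] (((\t.0) true) - (let a = 2 in a))
step 11: [beta@0] (0 - (let a = 2 in a))
step 12: [let@1] (0 - 2)
step 13: [delta@root] -2

Answer: -2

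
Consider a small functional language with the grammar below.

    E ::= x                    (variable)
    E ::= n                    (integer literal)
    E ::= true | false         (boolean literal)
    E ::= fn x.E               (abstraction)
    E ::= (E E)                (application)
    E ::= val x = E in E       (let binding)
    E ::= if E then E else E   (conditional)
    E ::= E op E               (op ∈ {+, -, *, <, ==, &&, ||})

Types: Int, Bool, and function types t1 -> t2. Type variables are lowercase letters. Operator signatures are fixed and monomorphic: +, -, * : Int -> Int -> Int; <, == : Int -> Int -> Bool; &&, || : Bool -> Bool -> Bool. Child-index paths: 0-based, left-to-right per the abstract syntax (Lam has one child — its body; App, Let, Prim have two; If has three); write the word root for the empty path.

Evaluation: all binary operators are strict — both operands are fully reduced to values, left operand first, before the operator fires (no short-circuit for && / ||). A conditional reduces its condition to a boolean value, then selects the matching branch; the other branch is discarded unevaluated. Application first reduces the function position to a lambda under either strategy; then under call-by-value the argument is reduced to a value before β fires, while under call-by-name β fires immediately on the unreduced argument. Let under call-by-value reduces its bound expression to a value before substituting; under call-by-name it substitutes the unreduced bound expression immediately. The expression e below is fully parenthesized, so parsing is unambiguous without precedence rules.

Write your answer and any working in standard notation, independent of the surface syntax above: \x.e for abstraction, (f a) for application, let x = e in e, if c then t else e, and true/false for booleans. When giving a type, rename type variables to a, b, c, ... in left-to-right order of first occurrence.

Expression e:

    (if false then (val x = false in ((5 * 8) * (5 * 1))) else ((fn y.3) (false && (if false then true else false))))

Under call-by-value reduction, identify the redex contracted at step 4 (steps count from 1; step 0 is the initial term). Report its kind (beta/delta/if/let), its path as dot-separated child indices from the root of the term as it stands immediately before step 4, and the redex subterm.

Trace:
step 0: (if false then (let x = false in ((5 * 8) * (5 * 1))) else ((\y.3) (false && (if false then true else false))))
step 1: [if@root] ((\y.3) (false && (if false then true else false)))
step 2: [if@1.1] ((\y.3) (false && false))
step 3: [delta@1] ((\y.3) false)
step 4: [beta@root] 3

Answer: beta at root : ((\y.3) false)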